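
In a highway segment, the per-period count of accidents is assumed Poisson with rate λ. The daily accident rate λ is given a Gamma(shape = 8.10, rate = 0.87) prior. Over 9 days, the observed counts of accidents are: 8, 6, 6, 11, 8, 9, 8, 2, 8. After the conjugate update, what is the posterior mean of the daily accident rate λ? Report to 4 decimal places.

7.5076

With a Gamma(shape α, rate β) prior, the Poisson likelihood is conjugate: the posterior is Gamma(α + ΣXᵢ, β + n).
Sum of counts S = 66 over n = 9 days.
Posterior: Gamma(α+S, β+n) = Gamma(8.10+66, 0.87+9) = Gamma(74.10, 9.87).
Posterior mean = α/β = 74.10/9.87 = 7.5076.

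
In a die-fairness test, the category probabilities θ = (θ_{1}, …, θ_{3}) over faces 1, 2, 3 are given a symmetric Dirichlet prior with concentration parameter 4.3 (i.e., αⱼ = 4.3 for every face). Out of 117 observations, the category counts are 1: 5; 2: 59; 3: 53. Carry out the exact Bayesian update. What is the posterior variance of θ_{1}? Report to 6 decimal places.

0.000508

The Dirichlet prior is conjugate to the Multinomial likelihood: each posterior αⱼ = prior αⱼ + observed count nⱼ.
Posterior concentration: (9.3, 63.3, 57.3), total = 129.9.
Var[θ_j] = α_j(Σα−α_j)/((Σα)²(Σα+1)) = 9.3·120.6/(129.9²·130.9) = 0.000508.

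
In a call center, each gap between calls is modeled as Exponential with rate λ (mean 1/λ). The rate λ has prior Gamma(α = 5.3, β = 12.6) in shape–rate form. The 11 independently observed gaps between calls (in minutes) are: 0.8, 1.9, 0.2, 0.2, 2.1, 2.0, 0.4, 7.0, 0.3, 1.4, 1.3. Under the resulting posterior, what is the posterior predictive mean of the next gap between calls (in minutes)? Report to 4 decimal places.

With a Gamma(shape α, rate β) prior on the exponential rate λ, the posterior after n observations with total T = Σxᵢ is Gamma(α+n, β+T).
Sum of observations T = 17.6 minutes; n = 11.
Posterior: Gamma(5.3+11, 12.6+17.6) = Gamma(16.3, 30.2).
The predictive distribution for the next observation is Lomax; its mean is β/(α−1) = 30.2/15.3 = 1.9739.

1.9739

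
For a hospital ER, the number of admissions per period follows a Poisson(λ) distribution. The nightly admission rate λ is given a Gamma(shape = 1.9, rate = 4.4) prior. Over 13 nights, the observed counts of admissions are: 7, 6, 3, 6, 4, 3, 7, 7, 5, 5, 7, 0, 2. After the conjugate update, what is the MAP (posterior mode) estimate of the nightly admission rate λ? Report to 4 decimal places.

With a Gamma(shape α, rate β) prior, the Poisson likelihood is conjugate: the posterior is Gamma(α + ΣXᵢ, β + n).
Sum of counts S = 62 over n = 13 nights.
Posterior: Gamma(α+S, β+n) = Gamma(1.9+62, 4.4+13) = Gamma(63.9, 17.4).
Mode of Gamma(α,β) for α≥1 is (α−1)/β = 62.9/17.4 = 3.6149.

3.6149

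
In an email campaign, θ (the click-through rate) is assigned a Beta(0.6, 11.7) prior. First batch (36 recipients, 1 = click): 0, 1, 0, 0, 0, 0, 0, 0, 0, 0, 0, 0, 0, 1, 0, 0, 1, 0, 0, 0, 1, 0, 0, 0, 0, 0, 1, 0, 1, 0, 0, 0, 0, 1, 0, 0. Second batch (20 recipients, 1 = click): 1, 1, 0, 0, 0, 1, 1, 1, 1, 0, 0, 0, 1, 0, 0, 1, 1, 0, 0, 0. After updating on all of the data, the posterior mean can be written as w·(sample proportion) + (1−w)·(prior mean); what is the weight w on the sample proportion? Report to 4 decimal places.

0.8199

The Beta prior is conjugate to a Binomial/Bernoulli likelihood; the update adds successes to α and failures to β.
Total number of recipients: n = 36 + 20 = 56.
Posterior mean = (α₀+k)/(α₀+β₀+n) = [n/(α₀+β₀+n)]·(k/n) + [(α₀+β₀)/(α₀+β₀+n)]·α₀/(α₀+β₀), so only n and the prior enter the weight.
The weight on the data is w = n/(α₀+β₀+n) = 56/(0.6+11.7+56) = 56/68.3 = 0.8199.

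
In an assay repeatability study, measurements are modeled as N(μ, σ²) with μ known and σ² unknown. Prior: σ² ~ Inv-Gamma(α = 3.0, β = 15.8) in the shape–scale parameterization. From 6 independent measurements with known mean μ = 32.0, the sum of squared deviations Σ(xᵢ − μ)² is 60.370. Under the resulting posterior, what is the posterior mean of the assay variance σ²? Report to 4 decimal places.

9.1970

With known mean μ and an Inverse-Gamma(α, β) prior on σ², the Normal likelihood is conjugate: posterior is Inv-Gamma(α + n/2, β + Σ(xᵢ−μ)²/2).
Posterior: Inv-Gamma(3.0 + 6/2, 15.8 + 60.370/2) = Inv-Gamma(6.00, 45.9850).
E[σ²|data] = β/(α−1) = 45.9850/5.00 = 9.1970.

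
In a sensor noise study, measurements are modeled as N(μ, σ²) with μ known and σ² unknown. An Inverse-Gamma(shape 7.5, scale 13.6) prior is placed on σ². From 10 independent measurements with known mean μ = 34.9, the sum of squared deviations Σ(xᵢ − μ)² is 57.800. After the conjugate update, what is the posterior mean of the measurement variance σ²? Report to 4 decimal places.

3.6957

With known mean μ and an Inverse-Gamma(α, β) prior on σ², the Normal likelihood is conjugate: posterior is Inv-Gamma(α + n/2, β + Σ(xᵢ−μ)²/2).
Posterior: Inv-Gamma(7.5 + 10/2, 13.6 + 57.800/2) = Inv-Gamma(12.50, 42.5000).
E[σ²|data] = β/(α−1) = 42.5000/11.50 = 3.6957.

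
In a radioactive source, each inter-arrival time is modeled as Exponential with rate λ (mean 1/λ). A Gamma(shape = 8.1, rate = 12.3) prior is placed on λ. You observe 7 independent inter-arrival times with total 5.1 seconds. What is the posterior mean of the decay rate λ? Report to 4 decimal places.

0.8678

With a Gamma(shape α, rate β) prior on the exponential rate λ, the posterior after n observations with total T = Σxᵢ is Gamma(α+n, β+T).
Posterior: Gamma(8.1+7, 12.3+5.1) = Gamma(15.1, 17.4).
Posterior mean of λ = α/β = 15.1/17.4 = 0.8678.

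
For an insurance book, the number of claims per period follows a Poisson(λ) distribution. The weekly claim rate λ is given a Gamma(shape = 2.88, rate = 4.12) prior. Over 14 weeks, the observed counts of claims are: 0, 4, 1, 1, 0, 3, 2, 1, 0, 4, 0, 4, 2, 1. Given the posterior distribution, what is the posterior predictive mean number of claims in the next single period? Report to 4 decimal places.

With a Gamma(shape α, rate β) prior, the Poisson likelihood is conjugate: the posterior is Gamma(α + ΣXᵢ, β + n).
Sum of counts S = 23 over n = 14 weeks.
Posterior: Gamma(α+S, β+n) = Gamma(2.88+23, 4.12+14) = Gamma(25.88, 18.12).
The predictive distribution for one future period is NegBinom with mean α/β = 1.4283.

1.4283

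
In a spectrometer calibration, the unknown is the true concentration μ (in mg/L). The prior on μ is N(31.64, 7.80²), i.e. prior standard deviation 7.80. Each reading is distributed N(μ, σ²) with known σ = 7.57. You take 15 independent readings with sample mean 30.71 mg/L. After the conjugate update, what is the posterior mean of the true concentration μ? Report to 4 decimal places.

30.7649

For Normal data with known variance σ², a Normal(μ₀, σ₀²) prior on μ is conjugate. Posterior precision = 1/σ₀² + n/σ²; posterior mean is the precision-weighted average of μ₀ and x̄.
n·x̄ = 15·30.71 = 460.65.
σ₀² = 7.80² = 60.84, σ² = 7.57² = 57.3049; σ² + n·σ₀² = 57.3049 + 15·60.84 = 969.9049.
Posterior mean = (μ₀/σ₀² + n·x̄/σ²)/(1/σ₀² + n/σ²) = (σ²·μ₀ + σ₀²·n·x̄)/(σ² + n·σ₀²) = (57.3049·31.64 + 60.84·460.65)/969.9049 = 29839.073036/969.9049 = 30.7649.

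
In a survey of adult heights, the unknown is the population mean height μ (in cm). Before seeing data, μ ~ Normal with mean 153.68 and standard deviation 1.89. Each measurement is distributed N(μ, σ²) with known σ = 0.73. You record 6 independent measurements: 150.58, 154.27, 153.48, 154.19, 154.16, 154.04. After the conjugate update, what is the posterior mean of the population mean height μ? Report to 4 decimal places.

For Normal data with known variance σ², a Normal(μ₀, σ₀²) prior on μ is conjugate. Posterior precision = 1/σ₀² + n/σ²; posterior mean is the precision-weighted average of μ₀ and x̄.
Σxᵢ = 150.58 + 154.27 + 153.48 + 154.19 + 154.16 + 154.04 = 920.72, so n·x̄ = 920.72.
σ₀² = 1.89² = 3.5721, σ² = 0.73² = 0.5329; σ² + n·σ₀² = 0.5329 + 6·3.5721 = 21.9655.
Posterior mean = (μ₀/σ₀² + n·x̄/σ²)/(1/σ₀² + n/σ²) = (σ²·μ₀ + σ₀²·n·x̄)/(σ² + n·σ₀²) = (0.5329·153.68 + 3.5721·920.72)/21.9655 = 3370.799984/21.9655 = 153.4588.

153.4588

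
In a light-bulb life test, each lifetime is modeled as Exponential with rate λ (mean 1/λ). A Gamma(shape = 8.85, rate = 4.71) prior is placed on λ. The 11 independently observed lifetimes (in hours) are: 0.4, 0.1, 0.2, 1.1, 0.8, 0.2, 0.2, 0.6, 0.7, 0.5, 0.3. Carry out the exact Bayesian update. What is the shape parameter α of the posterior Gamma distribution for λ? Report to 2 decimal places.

With a Gamma(shape α, rate β) prior on the exponential rate λ, the posterior after n observations with total T = Σxᵢ is Gamma(α+n, β+T).
Sum of observations T = 5.1 hours; n = 11.
Posterior: Gamma(8.85+11, 4.71+5.1) = Gamma(19.85, 9.81).
Posterior α = 19.85.

19.85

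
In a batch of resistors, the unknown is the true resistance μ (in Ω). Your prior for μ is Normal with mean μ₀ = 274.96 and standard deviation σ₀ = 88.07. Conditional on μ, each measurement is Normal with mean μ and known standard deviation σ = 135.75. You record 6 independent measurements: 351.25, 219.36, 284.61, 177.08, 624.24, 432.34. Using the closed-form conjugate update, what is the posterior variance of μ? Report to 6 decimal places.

2200.135669

For Normal data with known variance σ², a Normal(μ₀, σ₀²) prior on μ is conjugate. Posterior precision = 1/σ₀² + n/σ²; posterior mean is the precision-weighted average of μ₀ and x̄.
σ₀² = 88.07² = 7756.3249, σ² = 135.75² = 18428.0625; σ² + n·σ₀² = 18428.0625 + 6·7756.3249 = 64966.0119.
Posterior precision = 1/σ₀² + n/σ² = 1/7756.3249 + 6/18428.0625 = (σ² + n·σ₀²)/(σ₀²σ²) = 64966.0119/(7756.3249·18428.0625); posterior variance σₙ² = σ₀²σ²/(σ² + n·σ₀²) = 7756.3249·18428.0625/64966.0119 = 2200.135669.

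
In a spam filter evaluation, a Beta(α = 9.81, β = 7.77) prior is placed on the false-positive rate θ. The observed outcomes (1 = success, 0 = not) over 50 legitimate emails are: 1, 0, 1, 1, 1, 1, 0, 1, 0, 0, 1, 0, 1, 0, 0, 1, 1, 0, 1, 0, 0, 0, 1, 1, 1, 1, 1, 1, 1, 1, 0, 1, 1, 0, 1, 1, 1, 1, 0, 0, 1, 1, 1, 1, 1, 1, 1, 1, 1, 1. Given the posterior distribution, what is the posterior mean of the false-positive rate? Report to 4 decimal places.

0.6631

The Beta prior is conjugate to a Binomial/Bernoulli likelihood; the update adds successes to α and failures to β.
Posterior: Beta(α+k, β+n−k) = Beta(9.81+35, 7.77+15) = Beta(44.81, 22.77).
Posterior mean = α/(α+β) = 44.81/67.58 = 0.6631.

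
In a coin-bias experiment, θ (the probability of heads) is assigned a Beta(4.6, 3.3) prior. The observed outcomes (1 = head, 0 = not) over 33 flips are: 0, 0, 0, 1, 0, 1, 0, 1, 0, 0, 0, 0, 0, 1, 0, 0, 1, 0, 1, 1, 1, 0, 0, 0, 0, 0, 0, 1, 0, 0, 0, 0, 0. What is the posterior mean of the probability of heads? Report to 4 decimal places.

The Beta prior is conjugate to a Binomial/Bernoulli likelihood; the update adds successes to α and failures to β.
Posterior: Beta(α+k, β+n−k) = Beta(4.6+9, 3.3+24) = Beta(13.6, 27.3).
Posterior mean = α/(α+β) = 13.6/40.9 = 0.3325.

0.3325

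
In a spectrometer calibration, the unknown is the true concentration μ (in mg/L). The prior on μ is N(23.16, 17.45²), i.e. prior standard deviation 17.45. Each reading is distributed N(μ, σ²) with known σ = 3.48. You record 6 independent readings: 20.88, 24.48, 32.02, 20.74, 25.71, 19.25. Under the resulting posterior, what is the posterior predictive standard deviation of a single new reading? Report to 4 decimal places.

For Normal data with known variance σ², a Normal(μ₀, σ₀²) prior on μ is conjugate. Posterior precision = 1/σ₀² + n/σ²; posterior mean is the precision-weighted average of μ₀ and x̄.
σ₀² = 17.45² = 304.5025, σ² = 3.48² = 12.1104; σ² + n·σ₀² = 12.1104 + 6·304.5025 = 1839.1254.
Posterior precision = 1/σ₀² + n/σ² = 1/304.5025 + 6/12.1104 = (σ² + n·σ₀²)/(σ₀²σ²) = 1839.1254/(304.5025·12.1104); posterior variance σₙ² = σ₀²σ²/(σ² + n·σ₀²) = 304.5025·12.1104/1839.1254 = 2.005109.
Predictive variance for one new observation = σₙ² + σ² = 304.5025·12.1104/1839.1254 + 12.1104 = σ²·(σ₀² + 1839.1254)/1839.1254 = 12.1104·2143.6279/1839.1254 = 14.115509; SD = √(12.1104·2143.6279/1839.1254) = 3.7571.

3.7571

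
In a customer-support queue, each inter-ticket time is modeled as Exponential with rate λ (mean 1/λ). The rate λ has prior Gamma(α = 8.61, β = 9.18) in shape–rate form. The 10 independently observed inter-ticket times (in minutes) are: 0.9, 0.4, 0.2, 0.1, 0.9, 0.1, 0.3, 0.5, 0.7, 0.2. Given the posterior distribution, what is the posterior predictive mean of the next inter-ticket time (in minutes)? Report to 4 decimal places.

With a Gamma(shape α, rate β) prior on the exponential rate λ, the posterior after n observations with total T = Σxᵢ is Gamma(α+n, β+T).
Sum of observations T = 4.3 minutes; n = 10.
Posterior: Gamma(8.61+10, 9.18+4.3) = Gamma(18.61, 13.48).
The predictive distribution for the next observation is Lomax; its mean is β/(α−1) = 13.48/17.61 = 0.7655.

0.7655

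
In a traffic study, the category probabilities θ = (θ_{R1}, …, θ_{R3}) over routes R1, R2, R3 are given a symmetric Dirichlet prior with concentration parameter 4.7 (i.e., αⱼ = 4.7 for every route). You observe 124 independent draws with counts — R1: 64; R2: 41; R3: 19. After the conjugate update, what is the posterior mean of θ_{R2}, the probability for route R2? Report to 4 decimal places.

The Dirichlet prior is conjugate to the Multinomial likelihood: each posterior αⱼ = prior αⱼ + observed count nⱼ.
Posterior concentration: (68.7, 45.7, 23.7), total = 138.1.
E[θ_{R2}|data] = α_{R2}/Σα = 45.7/138.1 = 0.3309.

0.3309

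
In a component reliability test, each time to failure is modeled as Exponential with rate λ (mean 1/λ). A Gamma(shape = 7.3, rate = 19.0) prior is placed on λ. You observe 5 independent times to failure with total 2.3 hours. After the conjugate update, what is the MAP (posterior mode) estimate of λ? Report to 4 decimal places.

With a Gamma(shape α, rate β) prior on the exponential rate λ, the posterior after n observations with total T = Σxᵢ is Gamma(α+n, β+T).
Posterior: Gamma(7.3+5, 19.0+2.3) = Gamma(12.3, 21.3).
Mode = (α−1)/β = 0.5305.

0.5305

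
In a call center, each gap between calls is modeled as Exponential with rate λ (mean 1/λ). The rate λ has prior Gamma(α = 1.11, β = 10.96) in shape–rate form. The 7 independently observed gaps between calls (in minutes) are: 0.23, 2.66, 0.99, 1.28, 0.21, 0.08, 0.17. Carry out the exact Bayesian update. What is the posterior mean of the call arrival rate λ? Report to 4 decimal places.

0.4891

With a Gamma(shape α, rate β) prior on the exponential rate λ, the posterior after n observations with total T = Σxᵢ is Gamma(α+n, β+T).
Sum of observations T = 5.62 minutes; n = 7.
Posterior: Gamma(1.11+7, 10.96+5.62) = Gamma(8.11, 16.58).
Posterior mean of λ = α/β = 8.11/16.58 = 0.4891.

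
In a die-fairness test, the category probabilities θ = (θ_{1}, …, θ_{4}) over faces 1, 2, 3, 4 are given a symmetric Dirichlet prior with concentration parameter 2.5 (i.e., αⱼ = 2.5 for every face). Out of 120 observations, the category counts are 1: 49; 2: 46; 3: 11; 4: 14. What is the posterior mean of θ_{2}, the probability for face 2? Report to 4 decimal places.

The Dirichlet prior is conjugate to the Multinomial likelihood: each posterior αⱼ = prior αⱼ + observed count nⱼ.
Posterior concentration: (51.5, 48.5, 13.5, 16.5), total = 130.0.
E[θ_{2}|data] = α_{2}/Σα = 48.5/130.0 = 0.3731.

0.3731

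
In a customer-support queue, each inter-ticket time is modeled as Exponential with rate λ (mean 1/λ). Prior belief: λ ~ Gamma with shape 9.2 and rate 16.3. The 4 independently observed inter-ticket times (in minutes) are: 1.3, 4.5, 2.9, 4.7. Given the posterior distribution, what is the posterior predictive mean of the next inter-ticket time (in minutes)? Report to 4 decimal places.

2.4344

With a Gamma(shape α, rate β) prior on the exponential rate λ, the posterior after n observations with total T = Σxᵢ is Gamma(α+n, β+T).
Sum of observations T = 13.4 minutes; n = 4.
Posterior: Gamma(9.2+4, 16.3+13.4) = Gamma(13.2, 29.7).
The predictive distribution for the next observation is Lomax; its mean is β/(α−1) = 29.7/12.2 = 2.4344.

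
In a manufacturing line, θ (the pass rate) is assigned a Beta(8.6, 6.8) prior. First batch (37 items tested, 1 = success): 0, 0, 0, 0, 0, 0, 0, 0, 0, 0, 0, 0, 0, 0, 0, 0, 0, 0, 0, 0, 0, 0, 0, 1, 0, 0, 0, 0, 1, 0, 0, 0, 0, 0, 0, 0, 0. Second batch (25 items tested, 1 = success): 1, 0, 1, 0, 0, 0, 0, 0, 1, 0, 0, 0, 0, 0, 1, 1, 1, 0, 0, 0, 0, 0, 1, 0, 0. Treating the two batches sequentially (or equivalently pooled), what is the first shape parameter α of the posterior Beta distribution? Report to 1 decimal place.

17.6

The Beta prior is conjugate to a Binomial/Bernoulli likelihood; the update adds successes to α and failures to β.
After batch 1: Beta(8.6+2, 6.8+35) = Beta(10.6, 41.8).
After batch 2: Beta(10.6+7, 41.8+18) = Beta(17.6, 59.8).
Posterior α = 17.6.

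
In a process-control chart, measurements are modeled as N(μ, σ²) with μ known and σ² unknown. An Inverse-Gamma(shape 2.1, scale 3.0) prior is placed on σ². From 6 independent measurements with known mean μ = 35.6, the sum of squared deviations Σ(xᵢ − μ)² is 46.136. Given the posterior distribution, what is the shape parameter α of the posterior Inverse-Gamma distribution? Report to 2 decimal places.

5.10

With known mean μ and an Inverse-Gamma(α, β) prior on σ², the Normal likelihood is conjugate: posterior is Inv-Gamma(α + n/2, β + Σ(xᵢ−μ)²/2).
Posterior: Inv-Gamma(2.1 + 6/2, 3.0 + 46.136/2) = Inv-Gamma(5.10, 26.0680).
Posterior α = 5.10.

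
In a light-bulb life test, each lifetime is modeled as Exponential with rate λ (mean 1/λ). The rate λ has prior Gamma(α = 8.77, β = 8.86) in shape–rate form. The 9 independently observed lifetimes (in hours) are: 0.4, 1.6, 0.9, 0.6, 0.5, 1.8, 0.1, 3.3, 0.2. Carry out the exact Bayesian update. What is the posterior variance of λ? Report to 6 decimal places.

0.053295

With a Gamma(shape α, rate β) prior on the exponential rate λ, the posterior after n observations with total T = Σxᵢ is Gamma(α+n, β+T).
Sum of observations T = 9.4 hours; n = 9.
Posterior: Gamma(8.77+9, 8.86+9.4) = Gamma(17.77, 18.26).
Var = α/β² = 0.053295.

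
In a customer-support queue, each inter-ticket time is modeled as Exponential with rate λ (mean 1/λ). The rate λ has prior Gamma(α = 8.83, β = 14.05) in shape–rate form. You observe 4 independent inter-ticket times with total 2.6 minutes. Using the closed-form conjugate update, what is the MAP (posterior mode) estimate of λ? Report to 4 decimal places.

With a Gamma(shape α, rate β) prior on the exponential rate λ, the posterior after n observations with total T = Σxᵢ is Gamma(α+n, β+T).
Posterior: Gamma(8.83+4, 14.05+2.6) = Gamma(12.83, 16.65).
Mode = (α−1)/β = 0.7105.

0.7105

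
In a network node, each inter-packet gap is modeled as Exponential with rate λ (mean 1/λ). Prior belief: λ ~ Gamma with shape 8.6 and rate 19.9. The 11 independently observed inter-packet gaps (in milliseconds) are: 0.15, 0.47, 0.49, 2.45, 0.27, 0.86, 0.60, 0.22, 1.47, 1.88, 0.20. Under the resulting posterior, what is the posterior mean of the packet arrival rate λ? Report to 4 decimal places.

0.6768

With a Gamma(shape α, rate β) prior on the exponential rate λ, the posterior after n observations with total T = Σxᵢ is Gamma(α+n, β+T).
Sum of observations T = 9.06 milliseconds; n = 11.
Posterior: Gamma(8.6+11, 19.9+9.06) = Gamma(19.6, 28.96).
Posterior mean of λ = α/β = 19.6/28.96 = 0.6768.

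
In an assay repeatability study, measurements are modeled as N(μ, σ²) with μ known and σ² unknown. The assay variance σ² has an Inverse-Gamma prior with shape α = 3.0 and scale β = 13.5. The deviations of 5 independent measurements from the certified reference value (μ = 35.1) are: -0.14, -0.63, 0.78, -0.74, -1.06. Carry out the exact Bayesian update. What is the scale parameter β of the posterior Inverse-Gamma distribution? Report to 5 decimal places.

14.84805

With known mean μ and an Inverse-Gamma(α, β) prior on σ², the Normal likelihood is conjugate: posterior is Inv-Gamma(α + n/2, β + Σ(xᵢ−μ)²/2).
Σ(xᵢ−μ)² = (-0.14)² + (-0.63)² + (0.78)² + (-0.74)² + (-1.06)² = 2.6961.
Posterior: Inv-Gamma(3.0 + 5/2, 13.5 + 2.6961/2) = Inv-Gamma(5.50, 14.84805).
Posterior β = 14.84805.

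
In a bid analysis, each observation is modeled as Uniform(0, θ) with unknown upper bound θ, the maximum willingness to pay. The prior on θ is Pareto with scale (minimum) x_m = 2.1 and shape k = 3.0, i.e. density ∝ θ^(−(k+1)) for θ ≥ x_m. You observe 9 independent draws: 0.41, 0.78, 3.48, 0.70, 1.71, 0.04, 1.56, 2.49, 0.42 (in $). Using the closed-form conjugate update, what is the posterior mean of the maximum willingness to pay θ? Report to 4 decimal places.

A Pareto(scale x_m, shape k) prior on the upper bound θ of Uniform(0, θ) is conjugate: posterior is Pareto(max(x_m, max xᵢ), k + n).
Sample maximum = 3.48; prior scale x_m = 2.1 → posterior scale = max = 3.48.
Posterior shape = 3.0 + 9 = 12.0.
E[θ|data] = k·x_m/(k−1) = 12.0·3.48/11.0 = 3.7964.

3.7964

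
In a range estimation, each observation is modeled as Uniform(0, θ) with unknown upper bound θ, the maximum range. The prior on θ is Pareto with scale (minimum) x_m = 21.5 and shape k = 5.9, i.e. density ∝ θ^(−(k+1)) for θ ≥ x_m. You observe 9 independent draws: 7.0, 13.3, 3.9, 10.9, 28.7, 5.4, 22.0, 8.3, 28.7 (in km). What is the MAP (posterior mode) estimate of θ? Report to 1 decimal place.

28.7

A Pareto(scale x_m, shape k) prior on the upper bound θ of Uniform(0, θ) is conjugate: posterior is Pareto(max(x_m, max xᵢ), k + n).
Sample maximum = 28.7; prior scale x_m = 21.5 → posterior scale = max = 28.7.
Posterior shape = 5.9 + 9 = 14.9.
The Pareto density is decreasing on [x_m, ∞), so the mode is x_m = 28.7.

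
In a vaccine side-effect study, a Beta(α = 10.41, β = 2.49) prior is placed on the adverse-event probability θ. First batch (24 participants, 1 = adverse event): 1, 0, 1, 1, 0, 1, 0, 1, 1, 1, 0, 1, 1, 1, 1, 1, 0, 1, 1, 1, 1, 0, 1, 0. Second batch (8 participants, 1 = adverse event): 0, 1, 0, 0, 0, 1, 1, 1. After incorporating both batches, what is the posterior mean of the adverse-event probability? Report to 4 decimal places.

0.6996

The Beta prior is conjugate to a Binomial/Bernoulli likelihood; the update adds successes to α and failures to β.
After batch 1: Beta(10.41+17, 2.49+7) = Beta(27.41, 9.49).
After batch 2: Beta(27.41+4, 9.49+4) = Beta(31.41, 13.49).
Posterior mean = α/(α+β) = 31.41/44.90 = 0.6996.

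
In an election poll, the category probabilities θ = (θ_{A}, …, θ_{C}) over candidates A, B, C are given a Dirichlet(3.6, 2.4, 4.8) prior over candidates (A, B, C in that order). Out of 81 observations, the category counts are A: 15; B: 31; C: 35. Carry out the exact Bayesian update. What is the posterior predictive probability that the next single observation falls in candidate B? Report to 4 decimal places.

The Dirichlet prior is conjugate to the Multinomial likelihood: each posterior αⱼ = prior αⱼ + observed count nⱼ.
Posterior concentration: (18.6, 33.4, 39.8), total = 91.8.
P(next = B | data) = α_{B}/Σα = 0.3638.

0.3638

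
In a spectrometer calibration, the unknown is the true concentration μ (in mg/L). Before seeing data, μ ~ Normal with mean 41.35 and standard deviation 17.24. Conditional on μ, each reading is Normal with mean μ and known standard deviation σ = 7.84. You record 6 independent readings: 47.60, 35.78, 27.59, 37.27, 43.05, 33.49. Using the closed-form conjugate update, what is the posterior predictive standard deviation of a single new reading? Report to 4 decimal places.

8.4480

For Normal data with known variance σ², a Normal(μ₀, σ₀²) prior on μ is conjugate. Posterior precision = 1/σ₀² + n/σ²; posterior mean is the precision-weighted average of μ₀ and x̄.
σ₀² = 17.24² = 297.2176, σ² = 7.84² = 61.4656; σ² + n·σ₀² = 61.4656 + 6·297.2176 = 1844.7712.
Posterior precision = 1/σ₀² + n/σ² = 1/297.2176 + 6/61.4656 = (σ² + n·σ₀²)/(σ₀²σ²) = 1844.7712/(297.2176·61.4656); posterior variance σₙ² = σ₀²σ²/(σ² + n·σ₀²) = 297.2176·61.4656/1844.7712 = 9.902940.
Predictive variance for one new observation = σₙ² + σ² = 297.2176·61.4656/1844.7712 + 61.4656 = σ²·(σ₀² + 1844.7712)/1844.7712 = 61.4656·2141.9888/1844.7712 = 71.368540; SD = √(61.4656·2141.9888/1844.7712) = 8.4480.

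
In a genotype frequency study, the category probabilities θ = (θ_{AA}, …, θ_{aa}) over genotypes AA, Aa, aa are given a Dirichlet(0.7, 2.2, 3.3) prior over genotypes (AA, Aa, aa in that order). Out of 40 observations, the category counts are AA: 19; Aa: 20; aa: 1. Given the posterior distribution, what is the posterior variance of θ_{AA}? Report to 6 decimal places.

0.005182

The Dirichlet prior is conjugate to the Multinomial likelihood: each posterior αⱼ = prior αⱼ + observed count nⱼ.
Posterior concentration: (19.7, 22.2, 4.3), total = 46.2.
Var[θ_j] = α_j(Σα−α_j)/((Σα)²(Σα+1)) = 19.7·26.5/(46.2²·47.2) = 0.005182.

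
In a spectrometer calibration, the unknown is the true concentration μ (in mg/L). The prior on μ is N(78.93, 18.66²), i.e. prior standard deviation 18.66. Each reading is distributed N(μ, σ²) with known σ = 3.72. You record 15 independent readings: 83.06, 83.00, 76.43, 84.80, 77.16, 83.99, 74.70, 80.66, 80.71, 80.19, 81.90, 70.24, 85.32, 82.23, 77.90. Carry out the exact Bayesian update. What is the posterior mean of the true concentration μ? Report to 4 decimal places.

For Normal data with known variance σ², a Normal(μ₀, σ₀²) prior on μ is conjugate. Posterior precision = 1/σ₀² + n/σ²; posterior mean is the precision-weighted average of μ₀ and x̄.
Σxᵢ = 83.06 + 83.00 + 76.43 + 84.80 + 77.16 + 83.99 + 74.70 + 80.66 + 80.71 + 80.19 + 81.90 + 70.24 + 85.32 + 82.23 + 77.90 = 1202.29, so n·x̄ = 1202.29.
σ₀² = 18.66² = 348.1956, σ² = 3.72² = 13.8384; σ² + n·σ₀² = 13.8384 + 15·348.1956 = 5236.7724.
Posterior mean = (μ₀/σ₀² + n·x̄/σ²)/(1/σ₀² + n/σ²) = (σ²·μ₀ + σ₀²·n·x̄)/(σ² + n·σ₀²) = (13.8384·78.93 + 348.1956·1202.29)/5236.7724 = 419724.352836/5236.7724 = 80.1494.

80.1494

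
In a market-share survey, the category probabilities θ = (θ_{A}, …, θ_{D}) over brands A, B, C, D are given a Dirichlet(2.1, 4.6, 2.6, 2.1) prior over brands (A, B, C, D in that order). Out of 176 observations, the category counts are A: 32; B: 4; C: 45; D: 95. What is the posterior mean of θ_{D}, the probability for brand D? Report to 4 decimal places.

The Dirichlet prior is conjugate to the Multinomial likelihood: each posterior αⱼ = prior αⱼ + observed count nⱼ.
Posterior concentration: (34.1, 8.6, 47.6, 97.1), total = 187.4.
E[θ_{D}|data] = α_{D}/Σα = 97.1/187.4 = 0.5181.

0.5181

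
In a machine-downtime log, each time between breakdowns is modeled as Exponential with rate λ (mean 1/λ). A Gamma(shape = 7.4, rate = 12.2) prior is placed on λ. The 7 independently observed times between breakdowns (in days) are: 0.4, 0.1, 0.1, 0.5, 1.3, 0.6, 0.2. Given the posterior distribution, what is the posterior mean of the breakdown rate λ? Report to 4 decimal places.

0.9351

With a Gamma(shape α, rate β) prior on the exponential rate λ, the posterior after n observations with total T = Σxᵢ is Gamma(α+n, β+T).
Sum of observations T = 3.2 days; n = 7.
Posterior: Gamma(7.4+7, 12.2+3.2) = Gamma(14.4, 15.4).
Posterior mean of λ = α/β = 14.4/15.4 = 0.9351.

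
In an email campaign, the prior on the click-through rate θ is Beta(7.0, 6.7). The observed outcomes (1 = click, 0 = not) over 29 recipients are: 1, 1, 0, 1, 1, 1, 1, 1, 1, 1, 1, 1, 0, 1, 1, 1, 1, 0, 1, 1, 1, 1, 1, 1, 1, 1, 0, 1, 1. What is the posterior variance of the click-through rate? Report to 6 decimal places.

0.004297

The Beta prior is conjugate to a Binomial/Bernoulli likelihood; the update adds successes to α and failures to β.
Posterior: Beta(α+k, β+n−k) = Beta(7.0+25, 6.7+4) = Beta(32.0, 10.7).
Var = αβ/((α+β)²(α+β+1)) = 32.0·10.7/(42.7²·43.7) = 0.004297.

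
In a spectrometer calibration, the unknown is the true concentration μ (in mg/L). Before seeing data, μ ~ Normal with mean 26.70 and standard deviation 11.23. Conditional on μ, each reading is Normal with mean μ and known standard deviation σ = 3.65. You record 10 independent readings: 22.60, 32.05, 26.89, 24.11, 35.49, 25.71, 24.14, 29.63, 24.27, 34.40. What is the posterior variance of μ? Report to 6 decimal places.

For Normal data with known variance σ², a Normal(μ₀, σ₀²) prior on μ is conjugate. Posterior precision = 1/σ₀² + n/σ²; posterior mean is the precision-weighted average of μ₀ and x̄.
σ₀² = 11.23² = 126.1129, σ² = 3.65² = 13.3225; σ² + n·σ₀² = 13.3225 + 10·126.1129 = 1274.4515.
Posterior precision = 1/σ₀² + n/σ² = 1/126.1129 + 10/13.3225 = (σ² + n·σ₀²)/(σ₀²σ²) = 1274.4515/(126.1129·13.3225); posterior variance σₙ² = σ₀²σ²/(σ² + n·σ₀²) = 126.1129·13.3225/1274.4515 = 1.318323.

1.318323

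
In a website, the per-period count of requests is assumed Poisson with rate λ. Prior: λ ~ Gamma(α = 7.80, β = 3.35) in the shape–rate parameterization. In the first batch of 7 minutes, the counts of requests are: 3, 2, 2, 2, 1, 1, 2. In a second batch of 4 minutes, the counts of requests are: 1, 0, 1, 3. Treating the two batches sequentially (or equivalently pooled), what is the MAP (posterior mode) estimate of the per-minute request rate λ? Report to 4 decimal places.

1.7282

With a Gamma(shape α, rate β) prior, the Poisson likelihood is conjugate: the posterior is Gamma(α + ΣXᵢ, β + n).
Batch 1: sum of counts S = 13 over n = 7 minutes.
After batch 1: Gamma(α+S, β+n) = Gamma(7.80+13, 3.35+7) = Gamma(20.80, 10.35).
Batch 2: sum of counts S = 5 over n = 4 minutes.
After batch 2: Gamma(α+S, β+n) = Gamma(20.80+5, 10.35+4) = Gamma(25.80, 14.35).
Mode of Gamma(α,β) for α≥1 is (α−1)/β = 24.80/14.35 = 1.7282.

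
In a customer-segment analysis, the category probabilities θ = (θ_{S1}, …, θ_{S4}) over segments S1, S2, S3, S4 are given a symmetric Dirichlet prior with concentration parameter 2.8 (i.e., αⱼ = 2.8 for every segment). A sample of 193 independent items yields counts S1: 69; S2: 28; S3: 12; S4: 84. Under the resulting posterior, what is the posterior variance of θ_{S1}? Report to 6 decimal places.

The Dirichlet prior is conjugate to the Multinomial likelihood: each posterior αⱼ = prior αⱼ + observed count nⱼ.
Posterior concentration: (71.8, 30.8, 14.8, 86.8), total = 204.2.
Var[θ_j] = α_j(Σα−α_j)/((Σα)²(Σα+1)) = 71.8·132.4/(204.2²·205.2) = 0.001111.

0.001111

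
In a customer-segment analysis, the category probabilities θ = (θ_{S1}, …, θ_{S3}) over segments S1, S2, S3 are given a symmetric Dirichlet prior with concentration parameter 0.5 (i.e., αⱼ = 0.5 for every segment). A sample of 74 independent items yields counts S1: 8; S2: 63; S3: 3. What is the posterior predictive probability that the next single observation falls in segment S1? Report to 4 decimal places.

The Dirichlet prior is conjugate to the Multinomial likelihood: each posterior αⱼ = prior αⱼ + observed count nⱼ.
Posterior concentration: (8.5, 63.5, 3.5), total = 75.5.
P(next = S1 | data) = α_{S1}/Σα = 0.1126.

0.1126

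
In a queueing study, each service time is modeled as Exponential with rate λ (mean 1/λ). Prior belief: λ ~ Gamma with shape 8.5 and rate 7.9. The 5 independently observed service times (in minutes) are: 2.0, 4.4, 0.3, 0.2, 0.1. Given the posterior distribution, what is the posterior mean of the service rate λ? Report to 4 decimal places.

With a Gamma(shape α, rate β) prior on the exponential rate λ, the posterior after n observations with total T = Σxᵢ is Gamma(α+n, β+T).
Sum of observations T = 7.0 minutes; n = 5.
Posterior: Gamma(8.5+5, 7.9+7.0) = Gamma(13.5, 14.9).
Posterior mean of λ = α/β = 13.5/14.9 = 0.9060.

0.9060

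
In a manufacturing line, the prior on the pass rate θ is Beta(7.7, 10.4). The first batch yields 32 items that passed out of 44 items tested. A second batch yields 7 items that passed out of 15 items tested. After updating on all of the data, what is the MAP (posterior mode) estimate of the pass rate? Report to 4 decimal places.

0.6085

The Beta prior is conjugate to a Binomial/Bernoulli likelihood; the update adds successes to α and failures to β.
After batch 1: Beta(7.7+32, 10.4+12) = Beta(39.7, 22.4).
After batch 2: Beta(39.7+7, 22.4+8) = Beta(46.7, 30.4).
Mode of Beta(a,b) for a,b>1 is (a−1)/(a+b−2) = 45.7/75.1 = 0.6085.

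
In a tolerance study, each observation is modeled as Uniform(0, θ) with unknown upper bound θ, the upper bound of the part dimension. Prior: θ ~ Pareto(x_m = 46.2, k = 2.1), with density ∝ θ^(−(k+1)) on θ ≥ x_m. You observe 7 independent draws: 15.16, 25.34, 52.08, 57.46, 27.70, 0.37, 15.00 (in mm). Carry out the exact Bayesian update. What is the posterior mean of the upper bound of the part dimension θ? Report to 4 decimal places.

A Pareto(scale x_m, shape k) prior on the upper bound θ of Uniform(0, θ) is conjugate: posterior is Pareto(max(x_m, max xᵢ), k + n).
Sample maximum = 57.46; prior scale x_m = 46.2 → posterior scale = max = 57.46.
Posterior shape = 2.1 + 7 = 9.1.
E[θ|data] = k·x_m/(k−1) = 9.1·57.46/8.1 = 64.5538.

64.5538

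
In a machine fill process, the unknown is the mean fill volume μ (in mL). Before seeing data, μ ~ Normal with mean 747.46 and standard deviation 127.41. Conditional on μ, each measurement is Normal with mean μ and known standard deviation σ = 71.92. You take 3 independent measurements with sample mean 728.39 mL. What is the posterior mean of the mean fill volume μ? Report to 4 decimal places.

730.2210

For Normal data with known variance σ², a Normal(μ₀, σ₀²) prior on μ is conjugate. Posterior precision = 1/σ₀² + n/σ²; posterior mean is the precision-weighted average of μ₀ and x̄.
n·x̄ = 3·728.39 = 2185.17.
σ₀² = 127.41² = 16233.3081, σ² = 71.92² = 5172.4864; σ² + n·σ₀² = 5172.4864 + 3·16233.3081 = 53872.4107.
Posterior mean = (μ₀/σ₀² + n·x̄/σ²)/(1/σ₀² + n/σ²) = (σ²·μ₀ + σ₀²·n·x̄)/(σ² + n·σ₀²) = (5172.4864·747.46 + 16233.3081·2185.17)/53872.4107 = 39338764.545421/53872.4107 = 730.2210.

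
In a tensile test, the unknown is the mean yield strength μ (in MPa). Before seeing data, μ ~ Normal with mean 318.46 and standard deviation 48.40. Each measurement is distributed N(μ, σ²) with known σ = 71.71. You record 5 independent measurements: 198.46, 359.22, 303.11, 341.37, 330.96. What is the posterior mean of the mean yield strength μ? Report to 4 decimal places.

310.2350

For Normal data with known variance σ², a Normal(μ₀, σ₀²) prior on μ is conjugate. Posterior precision = 1/σ₀² + n/σ²; posterior mean is the precision-weighted average of μ₀ and x̄.
Σxᵢ = 198.46 + 359.22 + 303.11 + 341.37 + 330.96 = 1533.12, so n·x̄ = 1533.12.
σ₀² = 48.40² = 2342.56, σ² = 71.71² = 5142.3241; σ² + n·σ₀² = 5142.3241 + 5·2342.56 = 16855.1241.
Posterior mean = (μ₀/σ₀² + n·x̄/σ²)/(1/σ₀² + n/σ²) = (σ²·μ₀ + σ₀²·n·x̄)/(σ² + n·σ₀²) = (5142.3241·318.46 + 2342.56·1533.12)/16855.1241 = 5229050.120086/16855.1241 = 310.2350.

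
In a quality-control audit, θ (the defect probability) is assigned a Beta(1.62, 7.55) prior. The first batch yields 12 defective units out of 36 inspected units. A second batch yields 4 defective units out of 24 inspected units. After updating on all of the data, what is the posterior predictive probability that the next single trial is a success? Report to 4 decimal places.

0.2547

The Beta prior is conjugate to a Binomial/Bernoulli likelihood; the update adds successes to α and failures to β.
After batch 1: Beta(1.62+12, 7.55+24) = Beta(13.62, 31.55).
After batch 2: Beta(13.62+4, 31.55+20) = Beta(17.62, 51.55).
For a single future Bernoulli trial, P(success | data) = α/(α+β) = 0.2547.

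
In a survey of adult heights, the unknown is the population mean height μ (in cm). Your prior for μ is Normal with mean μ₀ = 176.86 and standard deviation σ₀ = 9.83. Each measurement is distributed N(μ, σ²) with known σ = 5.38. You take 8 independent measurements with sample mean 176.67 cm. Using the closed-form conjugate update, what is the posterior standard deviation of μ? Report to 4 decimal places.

1.8675

For Normal data with known variance σ², a Normal(μ₀, σ₀²) prior on μ is conjugate. Posterior precision = 1/σ₀² + n/σ²; posterior mean is the precision-weighted average of μ₀ and x̄.
σ₀² = 9.83² = 96.6289, σ² = 5.38² = 28.9444; σ² + n·σ₀² = 28.9444 + 8·96.6289 = 801.9756.
Posterior precision = 1/σ₀² + n/σ² = 1/96.6289 + 8/28.9444 = (σ² + n·σ₀²)/(σ₀²σ²) = 801.9756/(96.6289·28.9444); posterior variance σₙ² = σ₀²σ²/(σ² + n·σ₀²) = 96.6289·28.9444/801.9756 = 3.487470.
Posterior SD = √σₙ² = √(96.6289·28.9444/801.9756) = 1.8675.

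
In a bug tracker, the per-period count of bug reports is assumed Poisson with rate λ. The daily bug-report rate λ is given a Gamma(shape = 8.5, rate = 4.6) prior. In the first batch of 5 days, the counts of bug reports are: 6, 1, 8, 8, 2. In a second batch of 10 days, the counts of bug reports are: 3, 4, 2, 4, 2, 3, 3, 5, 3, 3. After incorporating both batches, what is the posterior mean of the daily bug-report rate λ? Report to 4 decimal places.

With a Gamma(shape α, rate β) prior, the Poisson likelihood is conjugate: the posterior is Gamma(α + ΣXᵢ, β + n).
Batch 1: sum of counts S = 25 over n = 5 days.
After batch 1: Gamma(α+S, β+n) = Gamma(8.5+25, 4.6+5) = Gamma(33.5, 9.6).
Batch 2: sum of counts S = 32 over n = 10 days.
After batch 2: Gamma(α+S, β+n) = Gamma(33.5+32, 9.6+10) = Gamma(65.5, 19.6).
Posterior mean = α/β = 65.5/19.6 = 3.3418.

3.3418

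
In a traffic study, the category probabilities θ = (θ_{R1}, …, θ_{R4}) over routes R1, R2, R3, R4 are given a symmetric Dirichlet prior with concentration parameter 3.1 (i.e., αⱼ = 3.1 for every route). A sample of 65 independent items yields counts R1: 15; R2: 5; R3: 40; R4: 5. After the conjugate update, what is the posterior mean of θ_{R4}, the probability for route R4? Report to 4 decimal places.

The Dirichlet prior is conjugate to the Multinomial likelihood: each posterior αⱼ = prior αⱼ + observed count nⱼ.
Posterior concentration: (18.1, 8.1, 43.1, 8.1), total = 77.4.
E[θ_{R4}|data] = α_{R4}/Σα = 8.1/77.4 = 0.1047.

0.1047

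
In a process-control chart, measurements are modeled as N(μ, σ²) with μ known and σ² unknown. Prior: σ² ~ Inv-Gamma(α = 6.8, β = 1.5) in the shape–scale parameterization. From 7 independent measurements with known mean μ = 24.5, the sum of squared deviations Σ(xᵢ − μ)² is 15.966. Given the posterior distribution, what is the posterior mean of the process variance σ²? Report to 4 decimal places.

With known mean μ and an Inverse-Gamma(α, β) prior on σ², the Normal likelihood is conjugate: posterior is Inv-Gamma(α + n/2, β + Σ(xᵢ−μ)²/2).
Posterior: Inv-Gamma(6.8 + 7/2, 1.5 + 15.966/2) = Inv-Gamma(10.30, 9.4830).
E[σ²|data] = β/(α−1) = 9.4830/9.30 = 1.0197.

1.0197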